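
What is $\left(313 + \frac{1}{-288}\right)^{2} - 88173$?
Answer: $\frac{812339137}{82944} \approx 9793.8$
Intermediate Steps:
$\left(313 + \frac{1}{-288}\right)^{2} - 88173 = \left(313 - \frac{1}{288}\right)^{2} - 88173 = \left(\frac{90143}{288}\right)^{2} - 88173 = \frac{8125760449}{82944} - 88173 = \frac{812339137}{82944}$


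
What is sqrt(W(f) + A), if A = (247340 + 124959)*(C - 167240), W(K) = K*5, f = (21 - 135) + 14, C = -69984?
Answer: 2*I*sqrt(22079564619) ≈ 2.9718e+5*I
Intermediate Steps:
f = -100 (f = -114 + 14 = -100)
W(K) = 5*K
A = -88318257976 (A = (247340 + 124959)*(-69984 - 167240) = 372299*(-237224) = -88318257976)
sqrt(W(f) + A) = sqrt(5*(-100) - 88318257976) = sqrt(-500 - 88318257976) = sqrt(-88318258476) = 2*I*sqrt(22079564619)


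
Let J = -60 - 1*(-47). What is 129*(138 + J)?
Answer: 16125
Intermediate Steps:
J = -13 (J = -60 + 47 = -13)
129*(138 + J) = 129*(138 - 13) = 129*125 = 16125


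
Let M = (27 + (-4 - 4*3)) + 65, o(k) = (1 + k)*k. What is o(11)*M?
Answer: 10032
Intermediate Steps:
o(k) = k*(1 + k)
M = 76 (M = (27 + (-4 - 12)) + 65 = (27 - 16) + 65 = 11 + 65 = 76)
o(11)*M = (11*(1 + 11))*76 = (11*12)*76 = 132*76 = 10032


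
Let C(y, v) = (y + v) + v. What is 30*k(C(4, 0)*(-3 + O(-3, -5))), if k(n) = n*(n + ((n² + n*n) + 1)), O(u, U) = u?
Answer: -812880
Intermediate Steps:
C(y, v) = y + 2*v (C(y, v) = (v + y) + v = y + 2*v)
k(n) = n*(1 + n + 2*n²) (k(n) = n*(n + ((n² + n²) + 1)) = n*(n + (2*n² + 1)) = n*(n + (1 + 2*n²)) = n*(1 + n + 2*n²))
30*k(C(4, 0)*(-3 + O(-3, -5))) = 30*(((4 + 2*0)*(-3 - 3))*(1 + (4 + 2*0)*(-3 - 3) + 2*((4 + 2*0)*(-3 - 3))²)) = 30*(((4 + 0)*(-6))*(1 + (4 + 0)*(-6) + 2*((4 + 0)*(-6))²)) = 30*((4*(-6))*(1 + 4*(-6) + 2*(4*(-6))²)) = 30*(-24*(1 - 24 + 2*(-24)²)) = 30*(-24*(1 - 24 + 2*576)) = 30*(-24*(1 - 24 + 1152)) = 30*(-24*1129) = 30*(-27096) = -812880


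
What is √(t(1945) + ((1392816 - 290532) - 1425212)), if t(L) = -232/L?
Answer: 2*I*√305411287110/1945 ≈ 568.27*I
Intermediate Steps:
√(t(1945) + ((1392816 - 290532) - 1425212)) = √(-232/1945 + ((1392816 - 290532) - 1425212)) = √(-232*1/1945 + (1102284 - 1425212)) = √(-232/1945 - 322928) = √(-628095192/1945) = 2*I*√305411287110/1945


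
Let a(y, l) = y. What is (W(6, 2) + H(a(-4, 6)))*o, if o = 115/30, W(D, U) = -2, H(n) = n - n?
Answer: -23/3 ≈ -7.6667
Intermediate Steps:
H(n) = 0
o = 23/6 (o = 115*(1/30) = 23/6 ≈ 3.8333)
(W(6, 2) + H(a(-4, 6)))*o = (-2 + 0)*(23/6) = -2*23/6 = -23/3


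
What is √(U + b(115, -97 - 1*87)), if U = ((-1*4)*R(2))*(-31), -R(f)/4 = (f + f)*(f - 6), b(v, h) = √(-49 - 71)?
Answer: √(7936 + 2*I*√30) ≈ 89.084 + 0.0615*I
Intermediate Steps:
b(v, h) = 2*I*√30 (b(v, h) = √(-120) = 2*I*√30)
R(f) = -8*f*(-6 + f) (R(f) = -4*(f + f)*(f - 6) = -4*2*f*(-6 + f) = -8*f*(-6 + f))
U = 7936 (U = ((-1*4)*(8*2*(6 - 1*2)))*(-31) = -32*2*(6 - 2)*(-31) = -32*2*4*(-31) = -4*64*(-31) = -256*(-31) = 7936)
√(U + b(115, -97 - 1*87)) = √(7936 + 2*I*√30)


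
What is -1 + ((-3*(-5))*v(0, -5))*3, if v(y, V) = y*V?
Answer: -1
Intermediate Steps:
v(y, V) = V*y
-1 + ((-3*(-5))*v(0, -5))*3 = -1 + ((-3*(-5))*(-5*0))*3 = -1 + (15*0)*3 = -1 + 0*3 = -1 + 0 = -1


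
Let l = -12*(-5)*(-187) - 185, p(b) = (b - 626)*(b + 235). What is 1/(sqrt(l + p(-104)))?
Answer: -I*sqrt(107035)/107035 ≈ -0.0030566*I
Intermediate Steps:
p(b) = (-626 + b)*(235 + b)
l = -11405 (l = 60*(-187) - 185 = -11220 - 185 = -11405)
1/(sqrt(l + p(-104))) = 1/(sqrt(-11405 + (-147110 + (-104)**2 - 391*(-104)))) = 1/(sqrt(-11405 + (-147110 + 10816 + 40664))) = 1/(sqrt(-11405 - 95630)) = 1/(sqrt(-107035)) = 1/(I*sqrt(107035)) = -I*sqrt(107035)/107035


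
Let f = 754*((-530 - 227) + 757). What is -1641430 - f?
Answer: -1641430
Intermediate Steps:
f = 0 (f = 754*(-757 + 757) = 754*0 = 0)
-1641430 - f = -1641430 - 1*0 = -1641430 + 0 = -1641430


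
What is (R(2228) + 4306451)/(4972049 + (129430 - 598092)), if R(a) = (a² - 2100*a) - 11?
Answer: 4591624/4503387 ≈ 1.0196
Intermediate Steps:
R(a) = -11 + a² - 2100*a
(R(2228) + 4306451)/(4972049 + (129430 - 598092)) = ((-11 + 2228² - 2100*2228) + 4306451)/(4972049 + (129430 - 598092)) = ((-11 + 4963984 - 4678800) + 4306451)/(4972049 - 468662) = (285173 + 4306451)/4503387 = 4591624*(1/4503387) = 4591624/4503387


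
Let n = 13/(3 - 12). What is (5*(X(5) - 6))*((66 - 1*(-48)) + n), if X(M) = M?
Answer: -5065/9 ≈ -562.78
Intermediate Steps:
n = -13/9 (n = 13/(-9) = 13*(-⅑) = -13/9 ≈ -1.4444)
(5*(X(5) - 6))*((66 - 1*(-48)) + n) = (5*(5 - 6))*((66 - 1*(-48)) - 13/9) = (5*(-1))*((66 + 48) - 13/9) = -5*(114 - 13/9) = -5*1013/9 = -5065/9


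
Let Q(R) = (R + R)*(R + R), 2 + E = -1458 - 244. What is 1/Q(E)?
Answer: 1/11614464 ≈ 8.6100e-8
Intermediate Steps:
E = -1704 (E = -2 + (-1458 - 244) = -2 - 1702 = -1704)
Q(R) = 4*R**2 (Q(R) = (2*R)*(2*R) = 4*R**2)
1/Q(E) = 1/(4*(-1704)**2) = 1/(4*2903616) = 1/11614464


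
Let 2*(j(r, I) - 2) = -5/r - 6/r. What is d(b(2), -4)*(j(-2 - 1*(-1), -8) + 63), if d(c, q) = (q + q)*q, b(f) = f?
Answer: 2256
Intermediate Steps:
d(c, q) = 2*q² (d(c, q) = (2*q)*q = 2*q²)
j(r, I) = 2 - 11/(2*r) (j(r, I) = 2 + (-5/r - 6/r)/2 = 2 + (-11/r)/2 = 2 - 11/(2*r))
d(b(2), -4)*(j(-2 - 1*(-1), -8) + 63) = (2*(-4)²)*((2 - 11/(2*(-2 - 1*(-1)))) + 63) = (2*16)*((2 - 11/(2*(-2 + 1))) + 63) = 32*((2 - 11/2/(-1)) + 63) = 32*((2 - 11/2*(-1)) + 63) = 32*((2 + 11/2) + 63) = 32*(15/2 + 63) = 32*(141/2) = 2256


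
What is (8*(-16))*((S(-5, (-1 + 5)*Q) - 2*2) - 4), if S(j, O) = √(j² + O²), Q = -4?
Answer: 1024 - 128*√281 ≈ -1121.7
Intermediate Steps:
S(j, O) = √(O² + j²)
(8*(-16))*((S(-5, (-1 + 5)*Q) - 2*2) - 4) = (8*(-16))*((√(((-1 + 5)*(-4))² + (-5)²) - 2*2) - 4) = -128*((√((4*(-4))² + 25) - 4) - 4) = -128*((√((-16)² + 25) - 4) - 4) = -128*((√(256 + 25) - 4) - 4) = -128*((√281 - 4) - 4) = -128*((-4 + √281) - 4) = -128*(-8 + √281) = 1024 - 128*√281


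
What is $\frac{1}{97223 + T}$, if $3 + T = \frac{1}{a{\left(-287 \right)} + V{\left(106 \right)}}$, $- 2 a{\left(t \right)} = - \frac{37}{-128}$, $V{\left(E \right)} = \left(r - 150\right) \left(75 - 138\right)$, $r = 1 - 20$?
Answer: $\frac{2725595}{264982346156} \approx 1.0286 \cdot 10^{-5}$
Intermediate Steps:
$r = -19$ ($r = 1 - 20 = -19$)
$V{\left(E \right)} = 10647$ ($V{\left(E \right)} = \left(-19 - 150\right) \left(75 - 138\right) = \left(-169\right) \left(-63\right) = 10647$)
$a{\left(t \right)} = - \frac{37}{256}$ ($a{\left(t \right)} = - \frac{\left(-37\right) \frac{1}{-128}}{2} = - \frac{\left(-37\right) \left(- \frac{1}{128}\right)}{2} = \left(- \frac{1}{2}\right) \frac{37}{128} = - \frac{37}{256}$)
$T = - \frac{8176529}{2725595}$ ($T = -3 + \frac{1}{- \frac{37}{256} + 10647} = -3 + \frac{1}{\frac{2725595}{256}} = -3 + \frac{256}{2725595} = - \frac{8176529}{2725595} \approx -2.9999$)
$\frac{1}{97223 + T} = \frac{1}{97223 - \frac{8176529}{2725595}} = \frac{1}{\frac{264982346156}{2725595}} = \frac{2725595}{264982346156}$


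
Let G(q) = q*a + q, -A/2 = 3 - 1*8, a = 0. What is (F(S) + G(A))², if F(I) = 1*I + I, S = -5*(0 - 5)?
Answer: 3600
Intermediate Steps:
A = 10 (A = -2*(3 - 1*8) = -2*(3 - 8) = -2*(-5) = 10)
S = 25 (S = -5*(-5) = 25)
F(I) = 2*I (F(I) = I + I = 2*I)
G(q) = q (G(q) = q*0 + q = 0 + q = q)
(F(S) + G(A))² = (2*25 + 10)² = (50 + 10)² = 60² = 3600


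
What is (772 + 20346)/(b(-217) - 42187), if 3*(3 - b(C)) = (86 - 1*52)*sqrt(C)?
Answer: -2004393852/4003914889 + 538509*I*sqrt(217)/4003914889 ≈ -0.50061 + 0.0019812*I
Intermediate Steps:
b(C) = 3 - 34*sqrt(C)/3 (b(C) = 3 - (86 - 1*52)*sqrt(C)/3 = 3 - (86 - 52)*sqrt(C)/3 = 3 - 34*sqrt(C)/3)
(772 + 20346)/(b(-217) - 42187) = (772 + 20346)/((3 - 34*I*sqrt(217)/3) - 42187) = 21118/((3 - 34*I*sqrt(217)/3) - 42187) = 21118/(-42184 - 34*I*sqrt(217)/3)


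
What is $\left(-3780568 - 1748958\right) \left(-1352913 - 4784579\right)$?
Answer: $33937421588792$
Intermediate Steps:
$\left(-3780568 - 1748958\right) \left(-1352913 - 4784579\right) = \left(-3780568 - 1748958\right) \left(-6137492\right) = \left(-5529526\right) \left(-6137492\right) = 33937421588792$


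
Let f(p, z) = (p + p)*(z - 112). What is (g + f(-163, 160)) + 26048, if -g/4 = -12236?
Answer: 59344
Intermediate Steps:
g = 48944 (g = -4*(-12236) = 48944)
f(p, z) = 2*p*(-112 + z) (f(p, z) = (2*p)*(-112 + z) = 2*p*(-112 + z))
(g + f(-163, 160)) + 26048 = (48944 + 2*(-163)*(-112 + 160)) + 26048 = (48944 + 2*(-163)*48) + 26048 = (48944 - 15648) + 26048 = 33296 + 26048 = 59344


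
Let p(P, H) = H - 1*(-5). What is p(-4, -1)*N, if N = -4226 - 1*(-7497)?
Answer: 13084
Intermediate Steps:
p(P, H) = 5 + H (p(P, H) = H + 5 = 5 + H)
N = 3271 (N = -4226 + 7497 = 3271)
p(-4, -1)*N = (5 - 1)*3271 = 4*3271 = 13084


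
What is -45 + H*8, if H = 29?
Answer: 187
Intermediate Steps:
-45 + H*8 = -45 + 29*8 = -45 + 232 = 187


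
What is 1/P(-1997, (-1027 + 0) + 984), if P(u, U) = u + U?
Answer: -1/2040 ≈ -0.00049020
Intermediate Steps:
P(u, U) = U + u
1/P(-1997, (-1027 + 0) + 984) = 1/(((-1027 + 0) + 984) - 1997) = 1/((-1027 + 984) - 1997) = 1/(-43 - 1997) = 1/(-2040) = -1/2040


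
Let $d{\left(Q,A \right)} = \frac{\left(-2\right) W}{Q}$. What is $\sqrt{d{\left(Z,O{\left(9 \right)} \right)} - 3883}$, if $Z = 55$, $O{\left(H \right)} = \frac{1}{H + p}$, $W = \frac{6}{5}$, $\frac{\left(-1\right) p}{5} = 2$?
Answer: $\frac{i \sqrt{11746207}}{55} \approx 62.314 i$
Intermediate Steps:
$p = -10$ ($p = \left(-5\right) 2 = -10$)
$W = \frac{6}{5}$ ($W = 6 \cdot \frac{1}{5} = \frac{6}{5} \approx 1.2$)
$O{\left(H \right)} = \frac{1}{-10 + H}$ ($O{\left(H \right)} = \frac{1}{H - 10} = \frac{1}{-10 + H}$)
$d{\left(Q,A \right)} = - \frac{12}{5 Q}$ ($d{\left(Q,A \right)} = \frac{\left(-2\right) \frac{6}{5}}{Q} = - \frac{12}{5 Q}$)
$\sqrt{d{\left(Z,O{\left(9 \right)} \right)} - 3883} = \sqrt{- \frac{12}{5 \cdot 55} - 3883} = \sqrt{\left(- \frac{12}{5}\right) \frac{1}{55} - 3883} = \sqrt{- \frac{12}{275} - 3883} = \sqrt{- \frac{1067837}{275}} = \frac{i \sqrt{11746207}}{55}$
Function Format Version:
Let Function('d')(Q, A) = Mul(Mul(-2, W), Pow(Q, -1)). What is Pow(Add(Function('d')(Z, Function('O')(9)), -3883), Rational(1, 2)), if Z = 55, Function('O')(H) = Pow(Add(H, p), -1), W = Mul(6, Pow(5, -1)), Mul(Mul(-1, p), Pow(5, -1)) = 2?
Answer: Mul(Rational(1, 55), I, Pow(11746207, Rational(1, 2))) ≈ Mul(62.314, I)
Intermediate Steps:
p = -10 (p = Mul(-5, 2) = -10)
W = Rational(6, 5) (W = Mul(6, Rational(1, 5)) = Rational(6, 5) ≈ 1.2000)
Function('O')(H) = Pow(Add(-10, H), -1) (Function('O')(H) = Pow(Add(H, -10), -1) = Pow(Add(-10, H), -1))
Function('d')(Q, A) = Mul(Rational(-12, 5), Pow(Q, -1)) (Function('d')(Q, A) = Mul(Mul(-2, Rational(6, 5)), Pow(Q, -1)) = Mul(Rational(-12, 5), Pow(Q, -1)))
Pow(Add(Function('d')(Z, Function('O')(9)), -3883), Rational(1, 2)) = Pow(Add(Mul(Rational(-12, 5), Pow(55, -1)), -3883), Rational(1, 2)) = Pow(Add(Mul(Rational(-12, 5), Rational(1, 55)), -3883), Rational(1, 2)) = Pow(Add(Rational(-12, 275), -3883), Rational(1, 2)) = Pow(Rational(-1067837, 275), Rational(1, 2)) = Mul(Rational(1, 55), I, Pow(11746207, Rational(1, 2)))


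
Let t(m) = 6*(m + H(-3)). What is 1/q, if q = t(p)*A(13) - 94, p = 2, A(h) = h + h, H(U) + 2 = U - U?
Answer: -1/94 ≈ -0.010638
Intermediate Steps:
H(U) = -2 (H(U) = -2 + (U - U) = -2 + 0 = -2)
A(h) = 2*h
t(m) = -12 + 6*m (t(m) = 6*(m - 2) = 6*(-2 + m) = -12 + 6*m)
q = -94 (q = (-12 + 6*2)*(2*13) - 94 = (-12 + 12)*26 - 94 = 0*26 - 94 = 0 - 94 = -94)
1/q = 1/(-94) = -1/94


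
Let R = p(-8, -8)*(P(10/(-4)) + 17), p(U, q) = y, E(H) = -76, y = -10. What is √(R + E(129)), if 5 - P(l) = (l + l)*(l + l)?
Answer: I*√46 ≈ 6.7823*I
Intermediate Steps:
P(l) = 5 - 4*l² (P(l) = 5 - (l + l)*(l + l) = 5 - 2*l*2*l = 5 - 4*l²)
p(U, q) = -10
R = 30 (R = -10*((5 - 4*(10/(-4))²) + 17) = -10*((5 - 4*(10*(-¼))²) + 17) = -10*((5 - 4*(-5/2)²) + 17) = -10*((5 - 4*25/4) + 17) = -10*((5 - 25) + 17) = -10*(-20 + 17) = -10*(-3) = 30)
√(R + E(129)) = √(30 - 76) = √(-46) = I*√46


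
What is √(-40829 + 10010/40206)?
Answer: I*√16500148019346/20103 ≈ 202.06*I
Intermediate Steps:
√(-40829 + 10010/40206) = √(-40829 + 10010*(1/40206)) = √(-40829 + 5005/20103) = √(-820780382/20103) = I*√16500148019346/20103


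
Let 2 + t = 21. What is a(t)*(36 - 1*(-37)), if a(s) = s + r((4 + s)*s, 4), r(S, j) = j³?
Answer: 6059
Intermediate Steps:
t = 19 (t = -2 + 21 = 19)
a(s) = 64 + s (a(s) = s + 4³ = s + 64 = 64 + s)
a(t)*(36 - 1*(-37)) = (64 + 19)*(36 - 1*(-37)) = 83*(36 + 37) = 83*73 = 6059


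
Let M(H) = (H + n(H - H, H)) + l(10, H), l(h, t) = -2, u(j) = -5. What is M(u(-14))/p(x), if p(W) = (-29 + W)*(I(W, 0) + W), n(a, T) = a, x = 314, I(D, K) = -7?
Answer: -7/87495 ≈ -8.0005e-5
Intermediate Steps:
p(W) = (-29 + W)*(-7 + W)
M(H) = -2 + H (M(H) = (H + (H - H)) - 2 = (H + 0) - 2 = H - 2 = -2 + H)
M(u(-14))/p(x) = (-2 - 5)/(203 + 314² - 36*314) = -7/(203 + 98596 - 11304) = -7/87495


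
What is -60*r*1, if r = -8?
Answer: 480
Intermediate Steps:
-60*r*1 = -60*(-8)*1 = 480*1 = 480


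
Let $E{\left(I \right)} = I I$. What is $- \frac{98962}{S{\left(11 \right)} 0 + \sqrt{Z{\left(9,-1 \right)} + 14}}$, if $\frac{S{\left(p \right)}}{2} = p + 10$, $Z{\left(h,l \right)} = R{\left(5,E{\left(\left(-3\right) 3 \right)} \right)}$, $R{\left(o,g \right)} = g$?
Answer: $- \frac{98962 \sqrt{95}}{95} \approx -10153.0$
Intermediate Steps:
$E{\left(I \right)} = I^{2}$
$Z{\left(h,l \right)} = 81$ ($Z{\left(h,l \right)} = \left(\left(-3\right) 3\right)^{2} = \left(-9\right)^{2} = 81$)
$S{\left(p \right)} = 20 + 2 p$ ($S{\left(p \right)} = 2 \left(p + 10\right) = 2 \left(10 + p\right) = 20 + 2 p$)
$- \frac{98962}{S{\left(11 \right)} 0 + \sqrt{Z{\left(9,-1 \right)} + 14}} = - \frac{98962}{\left(20 + 2 \cdot 11\right) 0 + \sqrt{81 + 14}} = - \frac{98962}{\left(20 + 22\right) 0 + \sqrt{95}} = - \frac{98962}{42 \cdot 0 + \sqrt{95}} = - \frac{98962}{0 + \sqrt{95}} = - \frac{98962}{\sqrt{95}} = - 98962 \frac{\sqrt{95}}{95} = - \frac{98962 \sqrt{95}}{95}$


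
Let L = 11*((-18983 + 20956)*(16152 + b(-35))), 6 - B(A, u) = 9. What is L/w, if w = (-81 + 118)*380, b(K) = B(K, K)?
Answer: 350481747/14060 ≈ 24928.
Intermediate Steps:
B(A, u) = -3 (B(A, u) = 6 - 1*9 = 6 - 9 = -3)
b(K) = -3
w = 14060 (w = 37*380 = 14060)
L = 350481747 (L = 11*((-18983 + 20956)*(16152 - 3)) = 11*(1973*16149) = 11*31861977 = 350481747)
L/w = 350481747/14060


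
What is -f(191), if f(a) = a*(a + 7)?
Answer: -37818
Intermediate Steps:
f(a) = a*(7 + a)
-f(191) = -191*(7 + 191) = -191*198 = -1*37818 = -37818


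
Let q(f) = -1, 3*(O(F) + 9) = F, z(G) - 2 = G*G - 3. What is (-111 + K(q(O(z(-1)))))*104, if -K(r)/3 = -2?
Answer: -10920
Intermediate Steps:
z(G) = -1 + G² (z(G) = 2 + (G*G - 3) = 2 + (G² - 3) = 2 + (-3 + G²) = -1 + G²)
O(F) = -9 + F/3
K(r) = 6 (K(r) = -3*(-2) = 6)
(-111 + K(q(O(z(-1)))))*104 = (-111 + 6)*104 = -105*104 = -10920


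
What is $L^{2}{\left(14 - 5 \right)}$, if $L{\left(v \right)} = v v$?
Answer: $6561$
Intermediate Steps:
$L{\left(v \right)} = v^{2}$
$L^{2}{\left(14 - 5 \right)} = \left(\left(14 - 5\right)^{2}\right)^{2} = \left(9^{2}\right)^{2} = 81^{2} = 6561$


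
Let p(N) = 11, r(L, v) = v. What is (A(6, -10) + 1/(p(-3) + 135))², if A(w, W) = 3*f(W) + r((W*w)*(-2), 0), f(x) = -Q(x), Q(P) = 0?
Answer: 1/21316 ≈ 4.6913e-5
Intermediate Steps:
f(x) = 0 (f(x) = -1*0 = 0)
A(w, W) = 0 (A(w, W) = 3*0 + 0 = 0 + 0 = 0)
(A(6, -10) + 1/(p(-3) + 135))² = (0 + 1/(11 + 135))² = (0 + 1/146)² = (1/146)² = 1/21316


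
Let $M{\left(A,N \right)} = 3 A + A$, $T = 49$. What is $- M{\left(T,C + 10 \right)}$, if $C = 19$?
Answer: $-196$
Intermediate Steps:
$M{\left(A,N \right)} = 4 A$
$- M{\left(T,C + 10 \right)} = - 4 \cdot 49 = \left(-1\right) 196 = -196$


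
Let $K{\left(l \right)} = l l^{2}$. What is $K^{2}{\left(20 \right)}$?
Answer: $64000000$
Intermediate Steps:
$K{\left(l \right)} = l^{3}$
$K^{2}{\left(20 \right)} = \left(20^{3}\right)^{2} = 8000^{2} = 64000000$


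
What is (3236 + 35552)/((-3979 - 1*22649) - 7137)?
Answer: -38788/33765 ≈ -1.1488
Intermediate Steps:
(3236 + 35552)/((-3979 - 1*22649) - 7137) = 38788/((-3979 - 22649) - 7137) = 38788/(-26628 - 7137) = 38788/(-33765) = 38788*(-1/33765) = -38788/33765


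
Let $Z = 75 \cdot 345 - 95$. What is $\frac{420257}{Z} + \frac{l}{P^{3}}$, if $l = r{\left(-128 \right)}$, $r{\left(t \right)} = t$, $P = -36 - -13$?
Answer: $\frac{5116566759}{313665260} \approx 16.312$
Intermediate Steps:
$P = -23$ ($P = -36 + 13 = -23$)
$Z = 25780$ ($Z = 25875 - 95 = 25780$)
$l = -128$
$\frac{420257}{Z} + \frac{l}{P^{3}} = \frac{420257}{25780} - \frac{128}{\left(-23\right)^{3}} = 420257 \cdot \frac{1}{25780} - \frac{128}{-12167} = \frac{420257}{25780} - - \frac{128}{12167} = \frac{420257}{25780} + \frac{128}{12167} = \frac{5116566759}{313665260}$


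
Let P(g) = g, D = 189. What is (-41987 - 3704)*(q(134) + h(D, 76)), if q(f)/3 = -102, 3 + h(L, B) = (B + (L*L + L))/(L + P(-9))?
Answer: 448548547/90 ≈ 4.9839e+6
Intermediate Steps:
h(L, B) = -3 + (B + L + L²)/(-9 + L) (h(L, B) = -3 + (B + (L*L + L))/(L - 9) = -3 + (B + (L² + L))/(-9 + L) = -3 + (B + (L + L²))/(-9 + L) = -3 + (B + L + L²)/(-9 + L))
q(f) = -306 (q(f) = 3*(-102) = -306)
(-41987 - 3704)*(q(134) + h(D, 76)) = (-41987 - 3704)*(-306 + (27 + 76 + 189² - 2*189)/(-9 + 189)) = -45691*(-306 + (27 + 76 + 35721 - 378)/180) = -45691*(-306 + (1/180)*35446) = -45691*(-306 + 17723/90) = -45691*(-9817/90) = 448548547/90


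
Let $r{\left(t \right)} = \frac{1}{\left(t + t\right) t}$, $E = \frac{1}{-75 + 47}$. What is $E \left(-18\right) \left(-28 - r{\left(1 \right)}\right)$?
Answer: $- \frac{513}{28} \approx -18.321$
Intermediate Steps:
$E = - \frac{1}{28}$ ($E = \frac{1}{-28} = - \frac{1}{28} \approx -0.035714$)
$r{\left(t \right)} = \frac{1}{2 t^{2}}$ ($r{\left(t \right)} = \frac{1}{2 t t} = \frac{\frac{1}{2} \frac{1}{t}}{t} = \frac{1}{2 t^{2}}$)
$E \left(-18\right) \left(-28 - r{\left(1 \right)}\right) = \left(- \frac{1}{28}\right) \left(-18\right) \left(-28 - \frac{1}{2 \cdot 1}\right) = \frac{9 \left(-28 - \frac{1}{2} \cdot 1\right)}{14} = \frac{9 \left(-28 - \frac{1}{2}\right)}{14} = \frac{9}{14} \left(- \frac{57}{2}\right) = - \frac{513}{28}$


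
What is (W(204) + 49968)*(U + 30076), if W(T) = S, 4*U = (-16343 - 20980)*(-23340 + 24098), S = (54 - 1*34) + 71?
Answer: -705094280635/2 ≈ -3.5255e+11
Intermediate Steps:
S = 91 (S = (54 - 34) + 71 = 20 + 71 = 91)
U = -14145417/2 (U = ((-16343 - 20980)*(-23340 + 24098))/4 = (-37323*758)/4 = (¼)*(-28290834) = -14145417/2 ≈ -7.0727e+6)
W(T) = 91
(W(204) + 49968)*(U + 30076) = (91 + 49968)*(-14145417/2 + 30076) = 50059*(-14085265/2) = -705094280635/2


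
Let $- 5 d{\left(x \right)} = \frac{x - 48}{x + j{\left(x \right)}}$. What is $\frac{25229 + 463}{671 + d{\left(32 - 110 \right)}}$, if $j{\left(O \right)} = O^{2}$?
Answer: $\frac{4592445}{119942} \approx 38.289$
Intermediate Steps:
$d{\left(x \right)} = - \frac{-48 + x}{5 \left(x + x^{2}\right)}$ ($d{\left(x \right)} = - \frac{\left(x - 48\right) \frac{1}{x + x^{2}}}{5} = - \frac{\left(-48 + x\right) \frac{1}{x + x^{2}}}{5} = - \frac{\frac{1}{x + x^{2}} \left(-48 + x\right)}{5} = - \frac{-48 + x}{5 \left(x + x^{2}\right)}$)
$\frac{25229 + 463}{671 + d{\left(32 - 110 \right)}} = \frac{25229 + 463}{671 + \frac{48 - \left(32 - 110\right)}{5 \left(32 - 110\right) \left(1 + \left(32 - 110\right)\right)}} = \frac{25692}{671 + \frac{48 - -78}{5 \left(-78\right) \left(1 - 78\right)}} = \frac{25692}{671 + \frac{1}{5} \left(- \frac{1}{78}\right) \frac{1}{-77} \left(48 + 78\right)} = \frac{25692}{671 + \frac{1}{5} \left(- \frac{1}{78}\right) \left(- \frac{1}{77}\right) 126} = \frac{25692}{671 + \frac{3}{715}} = \frac{25692}{\frac{479768}{715}} = 25692 \cdot \frac{715}{479768} = \frac{4592445}{119942}$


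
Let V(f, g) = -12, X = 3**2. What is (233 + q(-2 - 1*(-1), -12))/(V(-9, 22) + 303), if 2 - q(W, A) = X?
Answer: 226/291 ≈ 0.77663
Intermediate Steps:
X = 9
q(W, A) = -7 (q(W, A) = 2 - 1*9 = 2 - 9 = -7)
(233 + q(-2 - 1*(-1), -12))/(V(-9, 22) + 303) = (233 - 7)/(-12 + 303) = 226/291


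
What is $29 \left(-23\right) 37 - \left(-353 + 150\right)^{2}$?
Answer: $-65888$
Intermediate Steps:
$29 \left(-23\right) 37 - \left(-353 + 150\right)^{2} = \left(-667\right) 37 - \left(-203\right)^{2} = -24679 - 41209 = -65888$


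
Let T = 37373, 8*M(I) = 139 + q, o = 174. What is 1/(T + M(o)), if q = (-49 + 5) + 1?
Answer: 1/37385 ≈ 2.6749e-5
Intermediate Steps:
q = -43 (q = -44 + 1 = -43)
M(I) = 12 (M(I) = (139 - 43)/8 = (⅛)*96 = 12)
1/(T + M(o)) = 1/(37373 + 12) = 1/37385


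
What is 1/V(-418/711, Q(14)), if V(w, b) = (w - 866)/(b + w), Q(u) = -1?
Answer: 1129/616144 ≈ 0.0018324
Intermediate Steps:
V(w, b) = (-866 + w)/(b + w)
1/V(-418/711, Q(14)) = 1/((-866 - 418/711)/(-1 - 418/711)) = 1/(-616144/711/(-1129/711)) = 1/(-711/1129*(-616144/711)) = 1/(616144/1129) = 1129/616144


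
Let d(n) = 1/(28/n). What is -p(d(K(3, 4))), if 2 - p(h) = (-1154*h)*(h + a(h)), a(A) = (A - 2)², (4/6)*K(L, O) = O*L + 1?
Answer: -169240655/87808 ≈ -1927.4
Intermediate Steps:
K(L, O) = 3/2 + 3*L*O/2 (K(L, O) = 3*(O*L + 1)/2 = 3*(L*O + 1)/2 = 3*(1 + L*O)/2 = 3/2 + 3*L*O/2)
a(A) = (-2 + A)²
d(n) = n/28
p(h) = 2 + 1154*h*(h + (-2 + h)²) (p(h) = 2 - (-1154*h)*(h + (-2 + h)²) = 2 - (-1154)*h*(h + (-2 + h)²) = 2 + 1154*h*(h + (-2 + h)²))
-p(d(K(3, 4))) = -(2 - 3462*(3/2 + (3/2)*3*4)²/784 + 1154*((3/2 + (3/2)*3*4)/28)³ + 4616*((3/2 + (3/2)*3*4)/28)) = -(2 - 3462*(3/2 + 18)²/784 + 1154*((3/2 + 18)/28)³ + 4616*((3/2 + 18)/28)) = -(2 - 3462*((1/28)*(39/2))² + 1154*((1/28)*(39/2))³ + 4616*((1/28)*(39/2))) = -(2 - 3462*(39/56)² + 1154*(39/56)³ + 4616*(39/56)) = -(2 - 3462*1521/3136 + 1154*(59319/175616) + 22503/7) = -(2 - 2632851/1568 + 34227063/87808 + 22503/7) = -1*169240655/87808 = -169240655/87808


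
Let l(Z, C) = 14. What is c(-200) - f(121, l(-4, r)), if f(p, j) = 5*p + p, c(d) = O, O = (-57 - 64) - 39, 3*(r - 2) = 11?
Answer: -886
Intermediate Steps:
r = 17/3 (r = 2 + (1/3)*11 = 2 + 11/3 = 17/3 ≈ 5.6667)
O = -160 (O = -121 - 39 = -160)
c(d) = -160
f(p, j) = 6*p
c(-200) - f(121, l(-4, r)) = -160 - 6*121 = -160 - 1*726 = -160 - 726 = -886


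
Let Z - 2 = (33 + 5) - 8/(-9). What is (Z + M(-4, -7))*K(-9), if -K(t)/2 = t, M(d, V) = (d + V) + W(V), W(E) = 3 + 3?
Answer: 646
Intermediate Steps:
W(E) = 6
M(d, V) = 6 + V + d (M(d, V) = (d + V) + 6 = (V + d) + 6 = 6 + V + d)
K(t) = -2*t
Z = 368/9 (Z = 2 + ((33 + 5) - 8/(-9)) = 2 + (38 - 8*(-⅑)) = 2 + (38 + 8/9) = 2 + 350/9 = 368/9 ≈ 40.889)
(Z + M(-4, -7))*K(-9) = (368/9 + (6 - 7 - 4))*(-2*(-9)) = (368/9 - 5)*18 = (323/9)*18 = 646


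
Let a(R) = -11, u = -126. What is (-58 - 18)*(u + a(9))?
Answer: 10412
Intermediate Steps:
(-58 - 18)*(u + a(9)) = (-58 - 18)*(-126 - 11) = -76*(-137) = 10412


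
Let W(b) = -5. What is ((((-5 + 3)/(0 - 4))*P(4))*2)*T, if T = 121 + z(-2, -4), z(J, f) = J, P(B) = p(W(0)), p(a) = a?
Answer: -595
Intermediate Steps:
P(B) = -5
T = 119 (T = 121 - 2 = 119)
((((-5 + 3)/(0 - 4))*P(4))*2)*T = ((((-5 + 3)/(0 - 4))*(-5))*2)*119 = ((-2/(-4)*(-5))*2)*119 = ((-2*(-¼)*(-5))*2)*119 = (((½)*(-5))*2)*119 = -5/2*2*119 = -5*119 = -595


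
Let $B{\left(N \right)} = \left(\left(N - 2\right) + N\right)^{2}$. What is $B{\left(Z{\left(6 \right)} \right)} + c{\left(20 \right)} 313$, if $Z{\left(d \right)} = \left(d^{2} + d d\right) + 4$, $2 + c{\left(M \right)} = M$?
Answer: $28134$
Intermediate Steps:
$c{\left(M \right)} = -2 + M$
$Z{\left(d \right)} = 4 + 2 d^{2}$ ($Z{\left(d \right)} = \left(d^{2} + d^{2}\right) + 4 = 2 d^{2} + 4 = 4 + 2 d^{2}$)
$B{\left(N \right)} = \left(-2 + 2 N\right)^{2}$ ($B{\left(N \right)} = \left(\left(N - 2\right) + N\right)^{2} = \left(\left(-2 + N\right) + N\right)^{2} = \left(-2 + 2 N\right)^{2}$)
$B{\left(Z{\left(6 \right)} \right)} + c{\left(20 \right)} 313 = 4 \left(-1 + \left(4 + 2 \cdot 6^{2}\right)\right)^{2} + \left(-2 + 20\right) 313 = 4 \left(-1 + \left(4 + 2 \cdot 36\right)\right)^{2} + 18 \cdot 313 = 4 \left(-1 + \left(4 + 72\right)\right)^{2} + 5634 = 4 \left(-1 + 76\right)^{2} + 5634 = 4 \cdot 75^{2} + 5634 = 4 \cdot 5625 + 5634 = 22500 + 5634 = 28134$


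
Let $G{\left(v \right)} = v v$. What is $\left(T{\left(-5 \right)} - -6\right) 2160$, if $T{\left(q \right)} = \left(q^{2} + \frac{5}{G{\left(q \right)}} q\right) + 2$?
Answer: $69120$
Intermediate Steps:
$G{\left(v \right)} = v^{2}$
$T{\left(q \right)} = 2 + q^{2} + \frac{5}{q}$ ($T{\left(q \right)} = \left(q^{2} + \frac{5}{q^{2}} q\right) + 2 = \left(q^{2} + \frac{5}{q}\right) + 2 = 2 + q^{2} + \frac{5}{q}$)
$\left(T{\left(-5 \right)} - -6\right) 2160 = \left(\left(2 + \left(-5\right)^{2} + \frac{5}{-5}\right) - -6\right) 2160 = \left(\left(2 + 25 + 5 \left(- \frac{1}{5}\right)\right) + 6\right) 2160 = \left(\left(2 + 25 - 1\right) + 6\right) 2160 = \left(26 + 6\right) 2160 = 32 \cdot 2160 = 69120$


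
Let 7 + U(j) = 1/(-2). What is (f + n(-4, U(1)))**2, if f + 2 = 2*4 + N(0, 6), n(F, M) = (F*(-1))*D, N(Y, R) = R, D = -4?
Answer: 16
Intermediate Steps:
U(j) = -15/2 (U(j) = -7 + 1/(-2) = -7 - 1/2 = -15/2)
n(F, M) = 4*F (n(F, M) = (F*(-1))*(-4) = -F*(-4) = 4*F)
f = 12 (f = -2 + (2*4 + 6) = -2 + (8 + 6) = -2 + 14 = 12)
(f + n(-4, U(1)))**2 = (12 + 4*(-4))**2 = (12 - 16)**2 = (-4)**2 = 16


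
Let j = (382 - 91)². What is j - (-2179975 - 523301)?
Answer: 2787957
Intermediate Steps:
j = 84681 (j = 291² = 84681)
j - (-2179975 - 523301) = 84681 - (-2179975 - 523301) = 84681 - 1*(-2703276) = 84681 + 2703276 = 2787957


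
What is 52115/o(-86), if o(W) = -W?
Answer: 52115/86 ≈ 605.99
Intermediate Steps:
52115/o(-86) = 52115/((-1*(-86))) = 52115/86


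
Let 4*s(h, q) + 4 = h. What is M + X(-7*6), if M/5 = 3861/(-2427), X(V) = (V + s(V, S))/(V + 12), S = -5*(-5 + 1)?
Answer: -299537/48540 ≈ -6.1709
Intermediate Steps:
S = 20 (S = -5*(-4) = 20)
s(h, q) = -1 + h/4
X(V) = (-1 + 5*V/4)/(12 + V) (X(V) = (V + (-1 + V/4))/(V + 12) = (-1 + 5*V/4)/(12 + V))
M = -6435/809 (M = 5*(3861/(-2427)) = 5*(3861*(-1/2427)) = 5*(-1287/809) = -6435/809 ≈ -7.9543)
M + X(-7*6) = -6435/809 + (-4 + 5*(-7*6))/(4*(12 - 7*6)) = -6435/809 + (-4 + 5*(-42))/(4*(12 - 42)) = -6435/809 + (1/4)*(-4 - 210)/(-30) = -6435/809 + (1/4)*(-1/30)*(-214) = -6435/809 + 107/60 = -299537/48540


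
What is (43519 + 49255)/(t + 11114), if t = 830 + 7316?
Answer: 46387/9630 ≈ 4.8169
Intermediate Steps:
t = 8146
(43519 + 49255)/(t + 11114) = (43519 + 49255)/(8146 + 11114) = 92774/19260 = 92774*(1/19260) = 46387/9630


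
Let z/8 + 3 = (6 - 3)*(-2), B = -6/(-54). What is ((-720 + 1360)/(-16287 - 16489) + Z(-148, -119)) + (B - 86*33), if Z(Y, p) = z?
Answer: -107297053/36873 ≈ -2909.9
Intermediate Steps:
B = ⅑ (B = -6*(-1/54) = ⅑ ≈ 0.11111)
z = -72 (z = -24 + 8*((6 - 3)*(-2)) = -24 + 8*(3*(-2)) = -24 + 8*(-6) = -24 - 48 = -72)
Z(Y, p) = -72
((-720 + 1360)/(-16287 - 16489) + Z(-148, -119)) + (B - 86*33) = ((-720 + 1360)/(-16287 - 16489) - 72) + (⅑ - 86*33) = (640/(-32776) - 72) + (⅑ - 2838) = (640*(-1/32776) - 72) - 25541/9 = (-80/4097 - 72) - 25541/9 = -295064/4097 - 25541/9 = -107297053/36873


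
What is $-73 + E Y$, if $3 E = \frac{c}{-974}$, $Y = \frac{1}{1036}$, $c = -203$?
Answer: $- \frac{31569259}{432456} \approx -73.0$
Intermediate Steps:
$Y = \frac{1}{1036} \approx 0.00096525$
$E = \frac{203}{2922}$ ($E = \frac{\left(-203\right) \frac{1}{-974}}{3} = \frac{\left(-203\right) \left(- \frac{1}{974}\right)}{3} = \frac{1}{3} \cdot \frac{203}{974} = \frac{203}{2922} \approx 0.069473$)
$-73 + E Y = -73 + \frac{203}{2922} \cdot \frac{1}{1036} = -73 + \frac{29}{432456} = - \frac{31569259}{432456}$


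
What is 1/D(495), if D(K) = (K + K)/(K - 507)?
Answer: -2/165 ≈ -0.012121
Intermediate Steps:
D(K) = 2*K/(-507 + K) (D(K) = (2*K)/(-507 + K) = 2*K/(-507 + K))
1/D(495) = 1/(2*495/(-507 + 495)) = 1/(2*495/(-12)) = 1/(2*495*(-1/12)) = 1/(-165/2) = -2/165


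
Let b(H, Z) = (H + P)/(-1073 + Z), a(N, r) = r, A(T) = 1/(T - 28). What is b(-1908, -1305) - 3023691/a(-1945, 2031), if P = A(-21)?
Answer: -117378879473/78885394 ≈ -1488.0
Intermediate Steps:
A(T) = 1/(-28 + T)
P = -1/49 (P = 1/(-28 - 21) = 1/(-49) = -1/49 ≈ -0.020408)
b(H, Z) = (-1/49 + H)/(-1073 + Z) (b(H, Z) = (H - 1/49)/(-1073 + Z) = (-1/49 + H)/(-1073 + Z))
b(-1908, -1305) - 3023691/a(-1945, 2031) = (-1/49 - 1908)/(-1073 - 1305) - 3023691/2031 = -93493/49/(-2378) - 3023691/2031 = -1/2378*(-93493/49) - 1*1007897/677 = 93493/116522 - 1007897/677 = -117378879473/78885394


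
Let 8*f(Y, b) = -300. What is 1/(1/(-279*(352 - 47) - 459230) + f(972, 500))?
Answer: -1088650/40824377 ≈ -0.026667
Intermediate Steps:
f(Y, b) = -75/2 (f(Y, b) = (⅛)*(-300) = -75/2)
1/(1/(-279*(352 - 47) - 459230) + f(972, 500)) = 1/(1/(-279*(352 - 47) - 459230) - 75/2) = 1/(1/(-279*305 - 459230) - 75/2) = 1/(1/(-85095 - 459230) - 75/2) = 1/(1/(-544325) - 75/2) = 1/(-1/544325 - 75/2) = 1/(-40824377/1088650) = -1088650/40824377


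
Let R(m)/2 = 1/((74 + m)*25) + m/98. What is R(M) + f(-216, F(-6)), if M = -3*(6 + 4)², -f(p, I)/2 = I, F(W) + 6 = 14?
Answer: -3062349/138425 ≈ -22.123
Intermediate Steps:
F(W) = 8 (F(W) = -6 + 14 = 8)
f(p, I) = -2*I
M = -300 (M = -3*10² = -3*100 = -300)
R(m) = m/49 + 2/(25*(74 + m)) (R(m) = 2*(1/((74 + m)*25) + m/98) = 2*((1/25)/(74 + m) + m*(1/98)) = 2*(1/(25*(74 + m)) + m/98) = m/49 + 2/(25*(74 + m)))
R(M) + f(-216, F(-6)) = (98 + 25*(-300)² + 1850*(-300))/(1225*(74 - 300)) - 2*8 = (1/1225)*(98 + 25*90000 - 555000)/(-226) - 16 = (1/1225)*(-1/226)*(98 + 2250000 - 555000) - 16 = (1/1225)*(-1/226)*1695098 - 16 = -847549/138425 - 16 = -3062349/138425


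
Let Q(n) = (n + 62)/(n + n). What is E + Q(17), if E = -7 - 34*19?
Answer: -22123/34 ≈ -650.68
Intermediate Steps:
E = -653 (E = -7 - 646 = -653)
Q(n) = (62 + n)/(2*n) (Q(n) = (62 + n)/((2*n)) = (62 + n)*(1/(2*n)) = (62 + n)/(2*n))
E + Q(17) = -653 + (1/2)*(62 + 17)/17 = -653 + (1/2)*(1/17)*79 = -653 + 79/34 = -22123/34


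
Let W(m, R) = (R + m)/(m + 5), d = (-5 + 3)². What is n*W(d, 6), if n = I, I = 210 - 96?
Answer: 380/3 ≈ 126.67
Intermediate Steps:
I = 114
d = 4 (d = (-2)² = 4)
W(m, R) = (R + m)/(5 + m)
n = 114
n*W(d, 6) = 114*((6 + 4)/(5 + 4)) = 114*(10/9) = 380/3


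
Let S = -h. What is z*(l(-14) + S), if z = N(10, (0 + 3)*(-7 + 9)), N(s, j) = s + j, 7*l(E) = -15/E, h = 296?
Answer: -231944/49 ≈ -4733.5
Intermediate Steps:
l(E) = -15/(7*E) (l(E) = (-15/E)/7 = -15/(7*E))
S = -296 (S = -1*296 = -296)
N(s, j) = j + s
z = 16 (z = (0 + 3)*(-7 + 9) + 10 = 3*2 + 10 = 6 + 10 = 16)
z*(l(-14) + S) = 16*(-15/7/(-14) - 296) = 16*(-15/7*(-1/14) - 296) = 16*(15/98 - 296) = 16*(-28993/98) = -231944/49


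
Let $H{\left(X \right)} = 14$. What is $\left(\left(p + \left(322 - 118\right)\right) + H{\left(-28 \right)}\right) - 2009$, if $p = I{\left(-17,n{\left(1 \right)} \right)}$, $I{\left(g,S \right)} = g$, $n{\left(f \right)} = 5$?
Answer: $-1808$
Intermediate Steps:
$p = -17$
$\left(\left(p + \left(322 - 118\right)\right) + H{\left(-28 \right)}\right) - 2009 = \left(\left(-17 + \left(322 - 118\right)\right) + 14\right) - 2009 = \left(\left(-17 + 204\right) + 14\right) - 2009 = \left(187 + 14\right) - 2009 = 201 - 2009 = -1808$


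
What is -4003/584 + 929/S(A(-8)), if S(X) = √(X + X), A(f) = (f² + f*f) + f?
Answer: -4003/584 + 929*√15/60 ≈ 53.112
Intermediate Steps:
A(f) = f + 2*f² (A(f) = (f² + f²) + f = 2*f² + f = f + 2*f²)
S(X) = √2*√X (S(X) = √(2*X) = √2*√X)
-4003/584 + 929/S(A(-8)) = -4003/584 + 929/((√2*√(-8*(1 + 2*(-8))))) = -4003*1/584 + 929/((√2*√(-8*(1 - 16)))) = -4003/584 + 929/((√2*√(-8*(-15)))) = -4003/584 + 929/((√2*√120)) = -4003/584 + 929/((√2*(2*√30))) = -4003/584 + 929/((4*√15)) = -4003/584 + 929*(√15/60) = -4003/584 + 929*√15/60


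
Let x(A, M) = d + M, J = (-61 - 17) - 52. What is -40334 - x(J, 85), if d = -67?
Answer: -40352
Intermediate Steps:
J = -130 (J = -78 - 52 = -130)
x(A, M) = -67 + M
-40334 - x(J, 85) = -40334 - (-67 + 85) = -40334 - 1*18 = -40334 - 18 = -40352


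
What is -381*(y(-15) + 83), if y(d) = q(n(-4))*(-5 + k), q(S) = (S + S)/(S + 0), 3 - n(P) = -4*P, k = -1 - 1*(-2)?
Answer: -28575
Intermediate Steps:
k = 1 (k = -1 + 2 = 1)
n(P) = 3 + 4*P (n(P) = 3 - (-4)*P = 3 + 4*P)
q(S) = 2 (q(S) = (2*S)/S = 2)
y(d) = -8 (y(d) = 2*(-5 + 1) = 2*(-4) = -8)
-381*(y(-15) + 83) = -381*(-8 + 83) = -381*75 = -28575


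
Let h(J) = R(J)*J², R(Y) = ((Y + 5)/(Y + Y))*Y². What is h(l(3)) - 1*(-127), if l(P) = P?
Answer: 235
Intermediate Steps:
R(Y) = Y*(5 + Y)/2 (R(Y) = ((5 + Y)/((2*Y)))*Y² = ((5 + Y)*(1/(2*Y)))*Y² = ((5 + Y)/(2*Y))*Y² = Y*(5 + Y)/2)
h(J) = J³*(5 + J)/2 (h(J) = (J*(5 + J)/2)*J² = J³*(5 + J)/2)
h(l(3)) - 1*(-127) = (½)*3³*(5 + 3) - 1*(-127) = (½)*27*8 + 127 = 108 + 127 = 235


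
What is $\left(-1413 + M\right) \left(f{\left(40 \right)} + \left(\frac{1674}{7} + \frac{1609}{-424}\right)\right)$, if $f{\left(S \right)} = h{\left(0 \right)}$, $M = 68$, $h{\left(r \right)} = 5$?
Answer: $- \frac{959459785}{2968} \approx -3.2327 \cdot 10^{5}$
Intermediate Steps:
$f{\left(S \right)} = 5$
$\left(-1413 + M\right) \left(f{\left(40 \right)} + \left(\frac{1674}{7} + \frac{1609}{-424}\right)\right) = \left(-1413 + 68\right) \left(5 + \left(\frac{1674}{7} + \frac{1609}{-424}\right)\right) = - 1345 \left(5 + \left(1674 \cdot \frac{1}{7} + 1609 \left(- \frac{1}{424}\right)\right)\right) = - 1345 \left(5 + \left(\frac{1674}{7} - \frac{1609}{424}\right)\right) = - 1345 \left(5 + \frac{698513}{2968}\right) = \left(-1345\right) \frac{713353}{2968} = - \frac{959459785}{2968}$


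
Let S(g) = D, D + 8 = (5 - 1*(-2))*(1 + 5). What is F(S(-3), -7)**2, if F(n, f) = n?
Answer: 1156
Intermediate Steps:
D = 34 (D = -8 + (5 - 1*(-2))*(1 + 5) = -8 + (5 + 2)*6 = -8 + 7*6 = -8 + 42 = 34)
S(g) = 34
F(S(-3), -7)**2 = 34**2 = 1156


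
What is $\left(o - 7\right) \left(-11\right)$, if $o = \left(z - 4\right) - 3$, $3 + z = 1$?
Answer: $176$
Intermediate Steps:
$z = -2$ ($z = -3 + 1 = -2$)
$o = -9$ ($o = \left(-2 - 4\right) - 3 = -6 - 3 = -9$)
$\left(o - 7\right) \left(-11\right) = \left(-9 - 7\right) \left(-11\right) = \left(-16\right) \left(-11\right) = 176$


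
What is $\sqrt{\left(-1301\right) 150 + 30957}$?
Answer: $i \sqrt{164193} \approx 405.21 i$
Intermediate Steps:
$\sqrt{\left(-1301\right) 150 + 30957} = \sqrt{-195150 + 30957} = \sqrt{-164193} = i \sqrt{164193}$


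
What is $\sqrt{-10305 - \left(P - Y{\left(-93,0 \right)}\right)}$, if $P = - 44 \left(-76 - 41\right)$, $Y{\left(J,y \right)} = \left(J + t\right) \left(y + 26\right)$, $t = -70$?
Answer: $i \sqrt{19691} \approx 140.32 i$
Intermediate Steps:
$Y{\left(J,y \right)} = \left(-70 + J\right) \left(26 + y\right)$ ($Y{\left(J,y \right)} = \left(J - 70\right) \left(y + 26\right) = \left(-70 + J\right) \left(26 + y\right)$)
$P = 5148$ ($P = \left(-44\right) \left(-117\right) = 5148$)
$\sqrt{-10305 - \left(P - Y{\left(-93,0 \right)}\right)} = \sqrt{-10305 - 9386} = \sqrt{-19691} = i \sqrt{19691}$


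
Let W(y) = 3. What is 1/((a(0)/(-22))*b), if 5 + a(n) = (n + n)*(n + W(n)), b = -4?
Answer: -11/10 ≈ -1.1000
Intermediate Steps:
a(n) = -5 + 2*n*(3 + n) (a(n) = -5 + (n + n)*(n + 3) = -5 + (2*n)*(3 + n) = -5 + 2*n*(3 + n))
1/((a(0)/(-22))*b) = 1/(((-5 + 2*0² + 6*0)/(-22))*(-4)) = 1/(((-5 + 2*0 + 0)*(-1/22))*(-4)) = 1/(((-5 + 0 + 0)*(-1/22))*(-4)) = 1/(-5*(-1/22)*(-4)) = 1/((5/22)*(-4)) = 1/(-10/11) = -11/10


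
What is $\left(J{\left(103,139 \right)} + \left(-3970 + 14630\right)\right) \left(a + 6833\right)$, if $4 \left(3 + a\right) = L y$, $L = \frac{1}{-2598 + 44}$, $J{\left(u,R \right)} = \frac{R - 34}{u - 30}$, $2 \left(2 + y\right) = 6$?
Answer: $\frac{54305053016515}{745768} \approx 7.2818 \cdot 10^{7}$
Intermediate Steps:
$y = 1$ ($y = -2 + \frac{1}{2} \cdot 6 = -2 + 3 = 1$)
$J{\left(u,R \right)} = \frac{-34 + R}{-30 + u}$
$L = - \frac{1}{2554}$ ($L = \frac{1}{-2554} = - \frac{1}{2554} \approx -0.00039154$)
$a = - \frac{30649}{10216}$ ($a = -3 + \frac{\left(- \frac{1}{2554}\right) 1}{4} = -3 + \frac{1}{4} \left(- \frac{1}{2554}\right) = -3 - \frac{1}{10216} = - \frac{30649}{10216} \approx -3.0001$)
$\left(J{\left(103,139 \right)} + \left(-3970 + 14630\right)\right) \left(a + 6833\right) = \left(\frac{-34 + 139}{-30 + 103} + \left(-3970 + 14630\right)\right) \left(- \frac{30649}{10216} + 6833\right) = \left(\frac{1}{73} \cdot 105 + 10660\right) \frac{69775279}{10216} = \left(\frac{105}{73} + 10660\right) \frac{69775279}{10216} = \frac{778285}{73} \cdot \frac{69775279}{10216} = \frac{54305053016515}{745768}$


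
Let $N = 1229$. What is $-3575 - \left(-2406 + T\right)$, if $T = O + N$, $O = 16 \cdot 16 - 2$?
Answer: $-2652$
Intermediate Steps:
$O = 254$ ($O = 256 - 2 = 254$)
$T = 1483$ ($T = 254 + 1229 = 1483$)
$-3575 - \left(-2406 + T\right) = -3575 - \left(-2406 + 1483\right) = -3575 - -923 = -3575 + 923 = -2652$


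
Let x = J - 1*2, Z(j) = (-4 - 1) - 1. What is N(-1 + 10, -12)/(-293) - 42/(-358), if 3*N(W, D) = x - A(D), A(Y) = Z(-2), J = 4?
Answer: 17027/157341 ≈ 0.10822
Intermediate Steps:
Z(j) = -6 (Z(j) = -5 - 1 = -6)
A(Y) = -6
x = 2 (x = 4 - 1*2 = 4 - 2 = 2)
N(W, D) = 8/3 (N(W, D) = (2 - 1*(-6))/3 = (2 + 6)/3 = (1/3)*8 = 8/3)
N(-1 + 10, -12)/(-293) - 42/(-358) = (8/3)/(-293) - 42/(-358) = (8/3)*(-1/293) - 42*(-1/358) = -8/879 + 21/179 = 17027/157341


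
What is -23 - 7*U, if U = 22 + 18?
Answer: -303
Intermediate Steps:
U = 40
-23 - 7*U = -23 - 7*40 = -23 - 280 = -303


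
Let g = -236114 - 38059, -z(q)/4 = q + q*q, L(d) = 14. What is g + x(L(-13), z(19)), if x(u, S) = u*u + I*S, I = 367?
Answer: -831817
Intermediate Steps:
z(q) = -4*q - 4*q² (z(q) = -4*(q + q*q) = -4*(q + q²) = -4*q - 4*q²)
g = -274173
x(u, S) = u² + 367*S (x(u, S) = u*u + 367*S = u² + 367*S)
g + x(L(-13), z(19)) = -274173 + (14² + 367*(-4*19*(1 + 19))) = -274173 + (196 + 367*(-4*19*20)) = -274173 + (196 + 367*(-1520)) = -274173 + (196 - 557840) = -274173 - 557644 = -831817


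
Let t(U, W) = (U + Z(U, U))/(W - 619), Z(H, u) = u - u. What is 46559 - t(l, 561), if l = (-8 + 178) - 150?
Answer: 1350221/29 ≈ 46559.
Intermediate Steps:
l = 20 (l = 170 - 150 = 20)
Z(H, u) = 0
t(U, W) = U/(-619 + W) (t(U, W) = (U + 0)/(W - 619) = U/(-619 + W))
46559 - t(l, 561) = 46559 - 20/(-619 + 561) = 46559 - 20/(-58) = 46559 - 20*(-1)/58 = 46559 - 1*(-10/29) = 46559 + 10/29 = 1350221/29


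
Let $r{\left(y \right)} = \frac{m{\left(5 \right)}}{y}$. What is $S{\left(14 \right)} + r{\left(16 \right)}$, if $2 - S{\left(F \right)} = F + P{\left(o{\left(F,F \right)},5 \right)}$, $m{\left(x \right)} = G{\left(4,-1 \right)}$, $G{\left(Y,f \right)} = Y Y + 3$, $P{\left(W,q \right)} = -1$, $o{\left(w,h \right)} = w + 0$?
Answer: $- \frac{157}{16} \approx -9.8125$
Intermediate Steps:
$o{\left(w,h \right)} = w$
$G{\left(Y,f \right)} = 3 + Y^{2}$ ($G{\left(Y,f \right)} = Y^{2} + 3 = 3 + Y^{2}$)
$m{\left(x \right)} = 19$ ($m{\left(x \right)} = 3 + 4^{2} = 3 + 16 = 19$)
$r{\left(y \right)} = \frac{19}{y}$
$S{\left(F \right)} = 3 - F$ ($S{\left(F \right)} = 2 - \left(F - 1\right) = 2 - \left(-1 + F\right) = 3 - F$)
$S{\left(14 \right)} + r{\left(16 \right)} = \left(3 - 14\right) + \frac{19}{16} = \left(3 - 14\right) + 19 \cdot \frac{1}{16} = -11 + \frac{19}{16} = - \frac{157}{16}$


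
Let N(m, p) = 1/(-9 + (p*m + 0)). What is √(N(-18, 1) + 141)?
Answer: √11418/9 ≈ 11.873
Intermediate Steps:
N(m, p) = 1/(-9 + m*p) (N(m, p) = 1/(-9 + (m*p + 0)) = 1/(-9 + m*p))
√(N(-18, 1) + 141) = √(1/(-9 - 18*1) + 141) = √(1/(-9 - 18) + 141) = √(1/(-27) + 141) = √(-1/27 + 141) = √(3806/27) = √11418/9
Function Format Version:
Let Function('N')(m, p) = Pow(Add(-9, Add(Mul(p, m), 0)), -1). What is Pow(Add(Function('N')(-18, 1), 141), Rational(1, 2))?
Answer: Mul(Rational(1, 9), Pow(11418, Rational(1, 2))) ≈ 11.873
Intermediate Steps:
Function('N')(m, p) = Pow(Add(-9, Mul(m, p)), -1) (Function('N')(m, p) = Pow(Add(-9, Add(Mul(m, p), 0)), -1) = Pow(Add(-9, Mul(m, p)), -1))
Pow(Add(Function('N')(-18, 1), 141), Rational(1, 2)) = Pow(Add(Pow(Add(-9, Mul(-18, 1)), -1), 141), Rational(1, 2)) = Pow(Add(Pow(Add(-9, -18), -1), 141), Rational(1, 2)) = Pow(Add(Pow(-27, -1), 141), Rational(1, 2)) = Pow(Add(Rational(-1, 27), 141), Rational(1, 2)) = Pow(Rational(3806, 27), Rational(1, 2)) = Mul(Rational(1, 9), Pow(11418, Rational(1, 2)))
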